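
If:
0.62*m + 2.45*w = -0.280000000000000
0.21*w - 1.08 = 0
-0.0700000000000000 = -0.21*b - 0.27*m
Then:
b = 27.04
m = -20.77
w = 5.14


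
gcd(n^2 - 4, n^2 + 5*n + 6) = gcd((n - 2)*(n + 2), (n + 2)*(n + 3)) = n + 2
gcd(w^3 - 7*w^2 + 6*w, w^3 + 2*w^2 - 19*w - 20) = 1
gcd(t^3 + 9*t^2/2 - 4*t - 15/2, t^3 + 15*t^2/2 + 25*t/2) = t + 5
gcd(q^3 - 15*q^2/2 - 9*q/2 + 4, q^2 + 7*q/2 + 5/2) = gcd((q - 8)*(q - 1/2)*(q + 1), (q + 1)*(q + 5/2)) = q + 1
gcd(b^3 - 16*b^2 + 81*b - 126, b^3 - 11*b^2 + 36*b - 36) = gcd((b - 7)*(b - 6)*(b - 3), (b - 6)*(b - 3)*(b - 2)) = b^2 - 9*b + 18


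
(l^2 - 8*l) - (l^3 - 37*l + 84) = -l^3 + l^2 + 29*l - 84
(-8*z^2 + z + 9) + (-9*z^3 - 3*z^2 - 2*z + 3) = -9*z^3 - 11*z^2 - z + 12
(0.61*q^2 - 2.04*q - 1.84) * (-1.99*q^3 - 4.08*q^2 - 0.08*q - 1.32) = -1.2139*q^5 + 1.5708*q^4 + 11.936*q^3 + 6.8652*q^2 + 2.84*q + 2.4288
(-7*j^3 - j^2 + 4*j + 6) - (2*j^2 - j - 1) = -7*j^3 - 3*j^2 + 5*j + 7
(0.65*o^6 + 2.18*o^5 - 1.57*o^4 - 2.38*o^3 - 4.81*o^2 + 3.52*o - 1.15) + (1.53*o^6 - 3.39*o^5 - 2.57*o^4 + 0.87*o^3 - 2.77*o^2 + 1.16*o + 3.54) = 2.18*o^6 - 1.21*o^5 - 4.14*o^4 - 1.51*o^3 - 7.58*o^2 + 4.68*o + 2.39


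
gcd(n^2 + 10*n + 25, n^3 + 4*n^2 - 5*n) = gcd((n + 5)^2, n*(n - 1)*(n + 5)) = n + 5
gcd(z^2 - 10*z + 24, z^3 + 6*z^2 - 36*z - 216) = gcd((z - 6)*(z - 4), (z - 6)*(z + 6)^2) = z - 6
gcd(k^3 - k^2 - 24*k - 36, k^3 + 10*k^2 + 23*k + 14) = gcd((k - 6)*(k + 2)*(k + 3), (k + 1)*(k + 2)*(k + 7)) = k + 2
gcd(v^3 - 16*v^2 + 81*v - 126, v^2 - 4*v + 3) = v - 3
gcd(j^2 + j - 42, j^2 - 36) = j - 6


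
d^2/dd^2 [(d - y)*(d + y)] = 2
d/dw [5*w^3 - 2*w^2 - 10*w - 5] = 15*w^2 - 4*w - 10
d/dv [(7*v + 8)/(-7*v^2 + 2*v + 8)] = (49*v^2 + 112*v + 40)/(49*v^4 - 28*v^3 - 108*v^2 + 32*v + 64)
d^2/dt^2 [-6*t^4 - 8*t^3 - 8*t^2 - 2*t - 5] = -72*t^2 - 48*t - 16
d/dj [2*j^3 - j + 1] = 6*j^2 - 1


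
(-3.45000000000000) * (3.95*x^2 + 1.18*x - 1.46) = -13.6275*x^2 - 4.071*x + 5.037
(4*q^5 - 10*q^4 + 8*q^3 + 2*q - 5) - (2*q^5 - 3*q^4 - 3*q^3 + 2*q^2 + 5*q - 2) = 2*q^5 - 7*q^4 + 11*q^3 - 2*q^2 - 3*q - 3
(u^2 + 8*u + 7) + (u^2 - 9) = 2*u^2 + 8*u - 2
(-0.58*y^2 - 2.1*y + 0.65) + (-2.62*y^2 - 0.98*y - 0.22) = -3.2*y^2 - 3.08*y + 0.43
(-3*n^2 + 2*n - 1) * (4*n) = -12*n^3 + 8*n^2 - 4*n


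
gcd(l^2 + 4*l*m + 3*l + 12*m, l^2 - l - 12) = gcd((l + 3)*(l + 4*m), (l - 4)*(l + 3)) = l + 3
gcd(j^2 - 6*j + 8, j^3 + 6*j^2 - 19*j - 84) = j - 4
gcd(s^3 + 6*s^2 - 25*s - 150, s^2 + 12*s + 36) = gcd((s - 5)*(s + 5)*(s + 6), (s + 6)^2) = s + 6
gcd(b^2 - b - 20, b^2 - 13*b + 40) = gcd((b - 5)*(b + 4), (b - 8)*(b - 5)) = b - 5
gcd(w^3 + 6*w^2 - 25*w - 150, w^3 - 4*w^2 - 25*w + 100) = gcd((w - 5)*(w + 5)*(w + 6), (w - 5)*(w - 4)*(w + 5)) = w^2 - 25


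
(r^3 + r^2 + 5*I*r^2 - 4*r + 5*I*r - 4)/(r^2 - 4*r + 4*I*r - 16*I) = (r^2 + r*(1 + I) + I)/(r - 4)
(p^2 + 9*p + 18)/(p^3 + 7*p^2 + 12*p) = (p + 6)/(p*(p + 4))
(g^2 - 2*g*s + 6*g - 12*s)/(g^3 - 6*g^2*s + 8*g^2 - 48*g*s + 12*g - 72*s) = (-g + 2*s)/(-g^2 + 6*g*s - 2*g + 12*s)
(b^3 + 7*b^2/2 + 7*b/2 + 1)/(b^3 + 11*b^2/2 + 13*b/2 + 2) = (b + 2)/(b + 4)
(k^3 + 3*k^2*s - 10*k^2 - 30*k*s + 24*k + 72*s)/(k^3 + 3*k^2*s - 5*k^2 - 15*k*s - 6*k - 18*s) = (k - 4)/(k + 1)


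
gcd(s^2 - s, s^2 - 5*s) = s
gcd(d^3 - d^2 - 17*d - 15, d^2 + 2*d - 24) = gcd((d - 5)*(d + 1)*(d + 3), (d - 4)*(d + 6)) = 1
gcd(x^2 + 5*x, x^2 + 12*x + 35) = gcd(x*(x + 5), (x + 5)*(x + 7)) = x + 5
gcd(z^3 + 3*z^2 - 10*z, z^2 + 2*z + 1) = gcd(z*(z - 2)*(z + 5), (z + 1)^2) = 1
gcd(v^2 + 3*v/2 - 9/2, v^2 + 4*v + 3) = v + 3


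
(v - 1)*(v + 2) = v^2 + v - 2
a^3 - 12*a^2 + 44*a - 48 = (a - 6)*(a - 4)*(a - 2)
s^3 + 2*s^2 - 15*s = s*(s - 3)*(s + 5)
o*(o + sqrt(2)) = o^2 + sqrt(2)*o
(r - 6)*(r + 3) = r^2 - 3*r - 18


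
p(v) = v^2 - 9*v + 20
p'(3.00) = -3.00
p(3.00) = 2.00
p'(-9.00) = -27.00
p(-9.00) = 182.00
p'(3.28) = -2.44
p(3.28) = 1.24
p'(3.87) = -1.26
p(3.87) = 0.15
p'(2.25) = -4.50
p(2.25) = 4.81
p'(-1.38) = -11.76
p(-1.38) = 34.32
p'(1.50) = -6.00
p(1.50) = 8.75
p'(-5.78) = -20.56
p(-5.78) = 105.43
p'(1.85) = -5.30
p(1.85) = 6.77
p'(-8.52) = -26.04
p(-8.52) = 169.27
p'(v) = 2*v - 9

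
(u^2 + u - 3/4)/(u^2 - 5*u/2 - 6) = (u - 1/2)/(u - 4)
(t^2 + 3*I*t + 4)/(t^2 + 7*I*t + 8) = (t + 4*I)/(t + 8*I)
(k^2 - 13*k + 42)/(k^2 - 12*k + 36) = (k - 7)/(k - 6)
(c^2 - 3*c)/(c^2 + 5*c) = (c - 3)/(c + 5)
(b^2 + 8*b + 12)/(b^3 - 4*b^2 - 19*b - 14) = (b + 6)/(b^2 - 6*b - 7)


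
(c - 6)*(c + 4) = c^2 - 2*c - 24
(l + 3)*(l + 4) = l^2 + 7*l + 12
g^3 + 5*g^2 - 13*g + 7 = (g - 1)^2*(g + 7)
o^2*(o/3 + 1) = o^3/3 + o^2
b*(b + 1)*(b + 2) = b^3 + 3*b^2 + 2*b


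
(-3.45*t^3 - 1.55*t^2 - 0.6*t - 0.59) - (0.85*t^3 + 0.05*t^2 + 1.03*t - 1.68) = -4.3*t^3 - 1.6*t^2 - 1.63*t + 1.09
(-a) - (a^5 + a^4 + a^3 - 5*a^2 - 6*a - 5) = -a^5 - a^4 - a^3 + 5*a^2 + 5*a + 5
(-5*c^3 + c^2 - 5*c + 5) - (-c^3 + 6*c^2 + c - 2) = -4*c^3 - 5*c^2 - 6*c + 7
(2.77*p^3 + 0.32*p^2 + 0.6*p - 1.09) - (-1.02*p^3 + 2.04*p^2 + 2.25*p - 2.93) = 3.79*p^3 - 1.72*p^2 - 1.65*p + 1.84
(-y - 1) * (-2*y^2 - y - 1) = 2*y^3 + 3*y^2 + 2*y + 1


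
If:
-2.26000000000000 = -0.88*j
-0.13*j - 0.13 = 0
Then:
No Solution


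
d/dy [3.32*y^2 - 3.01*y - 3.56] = 6.64*y - 3.01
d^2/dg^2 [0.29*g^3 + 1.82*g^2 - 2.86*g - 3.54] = 1.74*g + 3.64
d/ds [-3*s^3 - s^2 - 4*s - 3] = -9*s^2 - 2*s - 4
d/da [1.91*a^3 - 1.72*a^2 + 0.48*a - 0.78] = 5.73*a^2 - 3.44*a + 0.48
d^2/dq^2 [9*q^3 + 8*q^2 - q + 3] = 54*q + 16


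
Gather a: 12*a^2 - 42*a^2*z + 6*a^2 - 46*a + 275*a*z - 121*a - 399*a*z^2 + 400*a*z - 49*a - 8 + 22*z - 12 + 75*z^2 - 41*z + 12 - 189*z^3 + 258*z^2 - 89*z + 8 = a^2*(18 - 42*z) + a*(-399*z^2 + 675*z - 216) - 189*z^3 + 333*z^2 - 108*z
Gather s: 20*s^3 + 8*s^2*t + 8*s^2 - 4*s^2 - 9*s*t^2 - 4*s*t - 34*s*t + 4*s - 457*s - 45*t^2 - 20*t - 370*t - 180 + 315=20*s^3 + s^2*(8*t + 4) + s*(-9*t^2 - 38*t - 453) - 45*t^2 - 390*t + 135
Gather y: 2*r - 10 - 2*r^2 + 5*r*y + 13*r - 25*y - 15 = -2*r^2 + 15*r + y*(5*r - 25) - 25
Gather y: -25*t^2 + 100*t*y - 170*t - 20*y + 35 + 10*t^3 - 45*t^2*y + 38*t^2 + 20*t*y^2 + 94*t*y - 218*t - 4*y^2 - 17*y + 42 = 10*t^3 + 13*t^2 - 388*t + y^2*(20*t - 4) + y*(-45*t^2 + 194*t - 37) + 77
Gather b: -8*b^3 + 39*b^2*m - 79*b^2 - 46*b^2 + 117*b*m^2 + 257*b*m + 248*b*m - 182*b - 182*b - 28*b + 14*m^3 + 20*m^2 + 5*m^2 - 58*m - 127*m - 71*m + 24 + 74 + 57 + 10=-8*b^3 + b^2*(39*m - 125) + b*(117*m^2 + 505*m - 392) + 14*m^3 + 25*m^2 - 256*m + 165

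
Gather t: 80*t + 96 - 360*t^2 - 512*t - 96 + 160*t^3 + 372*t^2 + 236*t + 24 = 160*t^3 + 12*t^2 - 196*t + 24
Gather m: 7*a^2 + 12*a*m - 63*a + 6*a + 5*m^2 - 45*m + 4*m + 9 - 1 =7*a^2 - 57*a + 5*m^2 + m*(12*a - 41) + 8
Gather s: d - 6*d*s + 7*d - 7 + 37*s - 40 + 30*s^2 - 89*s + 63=8*d + 30*s^2 + s*(-6*d - 52) + 16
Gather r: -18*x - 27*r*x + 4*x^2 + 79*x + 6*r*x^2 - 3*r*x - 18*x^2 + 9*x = r*(6*x^2 - 30*x) - 14*x^2 + 70*x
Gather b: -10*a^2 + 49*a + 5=-10*a^2 + 49*a + 5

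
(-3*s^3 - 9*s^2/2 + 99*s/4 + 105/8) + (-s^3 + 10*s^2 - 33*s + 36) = -4*s^3 + 11*s^2/2 - 33*s/4 + 393/8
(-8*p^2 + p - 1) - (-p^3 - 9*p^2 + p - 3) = p^3 + p^2 + 2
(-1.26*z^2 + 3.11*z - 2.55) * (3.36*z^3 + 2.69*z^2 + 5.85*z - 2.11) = -4.2336*z^5 + 7.0602*z^4 - 7.5731*z^3 + 13.9926*z^2 - 21.4796*z + 5.3805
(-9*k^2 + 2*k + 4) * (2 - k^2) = 9*k^4 - 2*k^3 - 22*k^2 + 4*k + 8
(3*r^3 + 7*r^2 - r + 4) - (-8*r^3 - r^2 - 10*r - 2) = 11*r^3 + 8*r^2 + 9*r + 6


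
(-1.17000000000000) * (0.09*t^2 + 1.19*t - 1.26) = -0.1053*t^2 - 1.3923*t + 1.4742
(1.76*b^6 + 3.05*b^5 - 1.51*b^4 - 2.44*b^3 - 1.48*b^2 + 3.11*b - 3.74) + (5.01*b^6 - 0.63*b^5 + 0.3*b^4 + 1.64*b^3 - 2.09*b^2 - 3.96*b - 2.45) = 6.77*b^6 + 2.42*b^5 - 1.21*b^4 - 0.8*b^3 - 3.57*b^2 - 0.85*b - 6.19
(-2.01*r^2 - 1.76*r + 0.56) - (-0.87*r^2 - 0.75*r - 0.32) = -1.14*r^2 - 1.01*r + 0.88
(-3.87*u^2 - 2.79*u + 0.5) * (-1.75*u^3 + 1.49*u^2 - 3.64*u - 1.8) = 6.7725*u^5 - 0.8838*u^4 + 9.0547*u^3 + 17.8666*u^2 + 3.202*u - 0.9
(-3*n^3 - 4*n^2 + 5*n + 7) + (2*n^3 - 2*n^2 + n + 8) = -n^3 - 6*n^2 + 6*n + 15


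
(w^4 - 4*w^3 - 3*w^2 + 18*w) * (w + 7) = w^5 + 3*w^4 - 31*w^3 - 3*w^2 + 126*w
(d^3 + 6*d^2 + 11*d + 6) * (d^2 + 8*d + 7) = d^5 + 14*d^4 + 66*d^3 + 136*d^2 + 125*d + 42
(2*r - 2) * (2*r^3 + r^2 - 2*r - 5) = 4*r^4 - 2*r^3 - 6*r^2 - 6*r + 10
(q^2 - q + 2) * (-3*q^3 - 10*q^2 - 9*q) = -3*q^5 - 7*q^4 - 5*q^3 - 11*q^2 - 18*q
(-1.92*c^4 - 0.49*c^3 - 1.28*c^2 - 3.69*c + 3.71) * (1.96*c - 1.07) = -3.7632*c^5 + 1.094*c^4 - 1.9845*c^3 - 5.8628*c^2 + 11.2199*c - 3.9697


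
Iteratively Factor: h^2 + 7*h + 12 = (h + 4)*(h + 3)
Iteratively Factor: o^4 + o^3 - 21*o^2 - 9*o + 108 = (o + 3)*(o^3 - 2*o^2 - 15*o + 36) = (o + 3)*(o + 4)*(o^2 - 6*o + 9) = (o - 3)*(o + 3)*(o + 4)*(o - 3)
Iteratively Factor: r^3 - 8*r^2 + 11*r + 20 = (r - 5)*(r^2 - 3*r - 4) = (r - 5)*(r + 1)*(r - 4)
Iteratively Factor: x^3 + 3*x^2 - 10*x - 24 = (x - 3)*(x^2 + 6*x + 8) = (x - 3)*(x + 4)*(x + 2)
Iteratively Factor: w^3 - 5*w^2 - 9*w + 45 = (w - 3)*(w^2 - 2*w - 15) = (w - 5)*(w - 3)*(w + 3)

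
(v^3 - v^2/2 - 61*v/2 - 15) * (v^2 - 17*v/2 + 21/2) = v^5 - 9*v^4 - 63*v^3/4 + 239*v^2 - 771*v/4 - 315/2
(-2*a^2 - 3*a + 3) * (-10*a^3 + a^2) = 20*a^5 + 28*a^4 - 33*a^3 + 3*a^2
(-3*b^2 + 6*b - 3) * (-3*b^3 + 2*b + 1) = 9*b^5 - 18*b^4 + 3*b^3 + 9*b^2 - 3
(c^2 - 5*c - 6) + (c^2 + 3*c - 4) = 2*c^2 - 2*c - 10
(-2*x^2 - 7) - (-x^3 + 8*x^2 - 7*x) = x^3 - 10*x^2 + 7*x - 7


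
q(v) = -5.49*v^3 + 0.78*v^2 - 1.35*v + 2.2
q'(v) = -16.47*v^2 + 1.56*v - 1.35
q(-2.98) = 158.43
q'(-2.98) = -152.26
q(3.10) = -158.04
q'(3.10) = -154.79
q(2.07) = -45.95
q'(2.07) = -68.69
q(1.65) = -22.57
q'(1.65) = -43.62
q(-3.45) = 241.58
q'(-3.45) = -202.77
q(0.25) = 1.83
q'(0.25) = -1.99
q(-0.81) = 6.72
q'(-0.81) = -13.42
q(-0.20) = 2.55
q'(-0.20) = -2.32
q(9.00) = -3948.98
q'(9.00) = -1321.38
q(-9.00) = 4079.74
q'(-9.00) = -1349.46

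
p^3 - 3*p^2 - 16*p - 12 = (p - 6)*(p + 1)*(p + 2)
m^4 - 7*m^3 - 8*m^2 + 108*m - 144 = (m - 6)*(m - 3)*(m - 2)*(m + 4)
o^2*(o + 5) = o^3 + 5*o^2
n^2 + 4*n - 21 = (n - 3)*(n + 7)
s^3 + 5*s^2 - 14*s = s*(s - 2)*(s + 7)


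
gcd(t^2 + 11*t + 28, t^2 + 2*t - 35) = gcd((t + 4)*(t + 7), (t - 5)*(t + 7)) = t + 7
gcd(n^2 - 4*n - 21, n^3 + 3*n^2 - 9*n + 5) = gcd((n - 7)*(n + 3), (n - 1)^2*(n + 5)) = 1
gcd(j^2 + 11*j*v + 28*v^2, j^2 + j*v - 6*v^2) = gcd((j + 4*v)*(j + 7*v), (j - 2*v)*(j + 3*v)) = 1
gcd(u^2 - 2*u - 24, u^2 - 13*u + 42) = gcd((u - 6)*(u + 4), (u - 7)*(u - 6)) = u - 6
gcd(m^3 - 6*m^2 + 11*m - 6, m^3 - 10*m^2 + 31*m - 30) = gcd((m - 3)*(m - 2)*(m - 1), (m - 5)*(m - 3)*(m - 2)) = m^2 - 5*m + 6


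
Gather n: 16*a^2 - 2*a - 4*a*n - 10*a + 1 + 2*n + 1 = 16*a^2 - 12*a + n*(2 - 4*a) + 2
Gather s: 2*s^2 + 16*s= 2*s^2 + 16*s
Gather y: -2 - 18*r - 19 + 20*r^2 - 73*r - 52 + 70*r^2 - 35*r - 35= 90*r^2 - 126*r - 108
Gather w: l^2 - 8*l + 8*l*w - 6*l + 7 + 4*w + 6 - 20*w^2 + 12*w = l^2 - 14*l - 20*w^2 + w*(8*l + 16) + 13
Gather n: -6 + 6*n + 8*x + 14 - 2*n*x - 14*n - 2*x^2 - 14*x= n*(-2*x - 8) - 2*x^2 - 6*x + 8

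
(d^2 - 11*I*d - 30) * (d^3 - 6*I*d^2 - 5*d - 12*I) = d^5 - 17*I*d^4 - 101*d^3 + 223*I*d^2 + 18*d + 360*I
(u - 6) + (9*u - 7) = 10*u - 13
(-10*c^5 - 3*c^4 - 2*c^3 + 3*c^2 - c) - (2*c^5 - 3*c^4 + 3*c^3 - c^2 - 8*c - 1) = -12*c^5 - 5*c^3 + 4*c^2 + 7*c + 1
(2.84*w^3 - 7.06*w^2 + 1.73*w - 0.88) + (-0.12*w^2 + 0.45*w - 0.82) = 2.84*w^3 - 7.18*w^2 + 2.18*w - 1.7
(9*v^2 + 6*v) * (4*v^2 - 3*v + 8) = 36*v^4 - 3*v^3 + 54*v^2 + 48*v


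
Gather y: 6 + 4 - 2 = 8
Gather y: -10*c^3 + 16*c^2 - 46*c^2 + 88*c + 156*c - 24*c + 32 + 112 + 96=-10*c^3 - 30*c^2 + 220*c + 240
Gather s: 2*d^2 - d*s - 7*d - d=2*d^2 - d*s - 8*d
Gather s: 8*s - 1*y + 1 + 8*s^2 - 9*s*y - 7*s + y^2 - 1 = 8*s^2 + s*(1 - 9*y) + y^2 - y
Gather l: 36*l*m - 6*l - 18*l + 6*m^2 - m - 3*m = l*(36*m - 24) + 6*m^2 - 4*m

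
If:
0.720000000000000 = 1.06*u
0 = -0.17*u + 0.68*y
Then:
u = 0.68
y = 0.17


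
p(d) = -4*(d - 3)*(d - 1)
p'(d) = 16 - 8*d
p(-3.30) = -108.36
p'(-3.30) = 42.40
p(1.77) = 3.79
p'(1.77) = 1.84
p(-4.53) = -166.56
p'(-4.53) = 52.24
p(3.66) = -7.02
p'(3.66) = -13.28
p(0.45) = -5.61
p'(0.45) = 12.40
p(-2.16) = -65.22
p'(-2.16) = 33.28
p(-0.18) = -15.01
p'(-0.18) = 17.44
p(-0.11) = -13.81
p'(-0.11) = 16.88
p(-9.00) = -480.00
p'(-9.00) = 88.00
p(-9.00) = -480.00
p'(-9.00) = 88.00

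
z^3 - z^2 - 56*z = z*(z - 8)*(z + 7)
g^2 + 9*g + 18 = (g + 3)*(g + 6)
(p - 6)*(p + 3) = p^2 - 3*p - 18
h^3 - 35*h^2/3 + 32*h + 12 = (h - 6)^2*(h + 1/3)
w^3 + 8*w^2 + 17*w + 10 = (w + 1)*(w + 2)*(w + 5)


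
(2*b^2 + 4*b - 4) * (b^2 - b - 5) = 2*b^4 + 2*b^3 - 18*b^2 - 16*b + 20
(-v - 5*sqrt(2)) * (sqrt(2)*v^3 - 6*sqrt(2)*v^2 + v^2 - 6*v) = -sqrt(2)*v^4 - 11*v^3 + 6*sqrt(2)*v^3 - 5*sqrt(2)*v^2 + 66*v^2 + 30*sqrt(2)*v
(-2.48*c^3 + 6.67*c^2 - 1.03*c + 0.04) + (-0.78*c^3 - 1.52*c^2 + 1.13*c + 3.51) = -3.26*c^3 + 5.15*c^2 + 0.0999999999999999*c + 3.55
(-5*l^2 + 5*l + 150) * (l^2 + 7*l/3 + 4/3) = -5*l^4 - 20*l^3/3 + 155*l^2 + 1070*l/3 + 200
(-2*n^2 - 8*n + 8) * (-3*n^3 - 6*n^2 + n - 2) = 6*n^5 + 36*n^4 + 22*n^3 - 52*n^2 + 24*n - 16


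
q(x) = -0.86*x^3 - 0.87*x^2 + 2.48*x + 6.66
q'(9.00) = -222.16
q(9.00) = -668.43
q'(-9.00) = -190.84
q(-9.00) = 540.81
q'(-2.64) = -10.91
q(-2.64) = 9.87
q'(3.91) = -43.77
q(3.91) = -48.35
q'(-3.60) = -24.69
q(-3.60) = 26.58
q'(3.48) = -34.82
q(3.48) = -31.49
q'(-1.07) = 1.39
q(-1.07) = 4.06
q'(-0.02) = 2.51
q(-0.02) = 6.61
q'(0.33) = 1.62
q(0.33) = 7.35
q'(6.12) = -104.80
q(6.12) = -207.88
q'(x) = -2.58*x^2 - 1.74*x + 2.48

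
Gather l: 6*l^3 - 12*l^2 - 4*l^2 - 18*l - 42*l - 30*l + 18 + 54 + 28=6*l^3 - 16*l^2 - 90*l + 100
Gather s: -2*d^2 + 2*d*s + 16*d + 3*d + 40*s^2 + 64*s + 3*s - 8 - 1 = -2*d^2 + 19*d + 40*s^2 + s*(2*d + 67) - 9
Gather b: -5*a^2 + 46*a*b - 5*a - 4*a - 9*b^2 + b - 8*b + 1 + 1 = -5*a^2 - 9*a - 9*b^2 + b*(46*a - 7) + 2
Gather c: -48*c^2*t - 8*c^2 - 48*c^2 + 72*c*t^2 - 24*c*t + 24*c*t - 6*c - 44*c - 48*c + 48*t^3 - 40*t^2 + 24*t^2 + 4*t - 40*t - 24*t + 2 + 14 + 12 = c^2*(-48*t - 56) + c*(72*t^2 - 98) + 48*t^3 - 16*t^2 - 60*t + 28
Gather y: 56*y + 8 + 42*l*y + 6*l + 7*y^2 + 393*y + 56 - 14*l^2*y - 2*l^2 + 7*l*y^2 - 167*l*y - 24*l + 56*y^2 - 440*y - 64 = -2*l^2 - 18*l + y^2*(7*l + 63) + y*(-14*l^2 - 125*l + 9)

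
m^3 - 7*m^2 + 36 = (m - 6)*(m - 3)*(m + 2)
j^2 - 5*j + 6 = (j - 3)*(j - 2)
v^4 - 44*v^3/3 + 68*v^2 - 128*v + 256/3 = (v - 8)*(v - 8/3)*(v - 2)^2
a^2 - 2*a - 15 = (a - 5)*(a + 3)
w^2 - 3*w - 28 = (w - 7)*(w + 4)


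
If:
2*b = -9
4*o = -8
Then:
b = -9/2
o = -2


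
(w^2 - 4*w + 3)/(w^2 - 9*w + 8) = (w - 3)/(w - 8)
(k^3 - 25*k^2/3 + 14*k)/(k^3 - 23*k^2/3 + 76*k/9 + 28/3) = 3*k/(3*k + 2)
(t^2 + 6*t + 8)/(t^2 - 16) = (t + 2)/(t - 4)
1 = 1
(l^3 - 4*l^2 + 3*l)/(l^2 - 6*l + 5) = l*(l - 3)/(l - 5)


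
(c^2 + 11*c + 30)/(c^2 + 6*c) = (c + 5)/c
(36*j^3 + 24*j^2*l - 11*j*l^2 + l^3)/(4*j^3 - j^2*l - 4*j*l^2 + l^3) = (36*j^2 - 12*j*l + l^2)/(4*j^2 - 5*j*l + l^2)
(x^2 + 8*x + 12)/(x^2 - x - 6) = (x + 6)/(x - 3)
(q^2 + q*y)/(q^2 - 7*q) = (q + y)/(q - 7)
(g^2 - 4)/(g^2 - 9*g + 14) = (g + 2)/(g - 7)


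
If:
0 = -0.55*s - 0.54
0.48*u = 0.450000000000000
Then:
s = -0.98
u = 0.94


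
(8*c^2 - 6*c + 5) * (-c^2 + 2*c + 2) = -8*c^4 + 22*c^3 - c^2 - 2*c + 10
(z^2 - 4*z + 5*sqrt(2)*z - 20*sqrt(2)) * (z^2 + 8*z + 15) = z^4 + 4*z^3 + 5*sqrt(2)*z^3 - 17*z^2 + 20*sqrt(2)*z^2 - 85*sqrt(2)*z - 60*z - 300*sqrt(2)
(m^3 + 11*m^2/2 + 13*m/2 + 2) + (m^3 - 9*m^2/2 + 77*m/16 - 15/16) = 2*m^3 + m^2 + 181*m/16 + 17/16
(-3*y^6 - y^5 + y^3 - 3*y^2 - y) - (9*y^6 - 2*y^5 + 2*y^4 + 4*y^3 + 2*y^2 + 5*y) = -12*y^6 + y^5 - 2*y^4 - 3*y^3 - 5*y^2 - 6*y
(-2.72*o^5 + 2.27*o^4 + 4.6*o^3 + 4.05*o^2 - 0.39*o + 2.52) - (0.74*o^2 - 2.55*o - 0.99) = -2.72*o^5 + 2.27*o^4 + 4.6*o^3 + 3.31*o^2 + 2.16*o + 3.51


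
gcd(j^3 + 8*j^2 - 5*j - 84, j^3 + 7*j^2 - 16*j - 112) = j^2 + 11*j + 28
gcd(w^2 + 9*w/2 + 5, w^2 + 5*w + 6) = w + 2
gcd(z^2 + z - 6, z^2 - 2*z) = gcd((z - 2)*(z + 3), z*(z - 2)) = z - 2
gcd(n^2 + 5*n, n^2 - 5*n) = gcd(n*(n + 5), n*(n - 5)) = n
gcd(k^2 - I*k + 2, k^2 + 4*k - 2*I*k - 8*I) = k - 2*I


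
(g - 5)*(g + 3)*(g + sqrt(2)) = g^3 - 2*g^2 + sqrt(2)*g^2 - 15*g - 2*sqrt(2)*g - 15*sqrt(2)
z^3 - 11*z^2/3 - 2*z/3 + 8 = (z - 3)*(z - 2)*(z + 4/3)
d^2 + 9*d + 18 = (d + 3)*(d + 6)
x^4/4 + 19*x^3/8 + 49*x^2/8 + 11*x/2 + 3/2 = (x/2 + 1/4)*(x/2 + 1)*(x + 1)*(x + 6)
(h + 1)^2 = h^2 + 2*h + 1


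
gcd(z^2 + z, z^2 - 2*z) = z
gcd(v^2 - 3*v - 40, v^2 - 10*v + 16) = v - 8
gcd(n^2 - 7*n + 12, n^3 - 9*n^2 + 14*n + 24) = n - 4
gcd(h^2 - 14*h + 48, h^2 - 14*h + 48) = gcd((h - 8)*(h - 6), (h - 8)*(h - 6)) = h^2 - 14*h + 48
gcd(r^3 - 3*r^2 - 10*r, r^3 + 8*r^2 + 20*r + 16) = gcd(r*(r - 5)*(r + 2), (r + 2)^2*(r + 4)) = r + 2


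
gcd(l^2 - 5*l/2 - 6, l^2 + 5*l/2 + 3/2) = l + 3/2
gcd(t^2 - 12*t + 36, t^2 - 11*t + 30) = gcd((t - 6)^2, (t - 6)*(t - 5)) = t - 6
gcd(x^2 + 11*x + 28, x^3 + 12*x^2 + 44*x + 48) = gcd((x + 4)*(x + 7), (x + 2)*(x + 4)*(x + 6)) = x + 4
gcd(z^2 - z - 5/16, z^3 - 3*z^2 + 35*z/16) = z - 5/4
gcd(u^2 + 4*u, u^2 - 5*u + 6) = 1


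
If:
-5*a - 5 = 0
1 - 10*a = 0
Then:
No Solution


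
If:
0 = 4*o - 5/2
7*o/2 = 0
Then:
No Solution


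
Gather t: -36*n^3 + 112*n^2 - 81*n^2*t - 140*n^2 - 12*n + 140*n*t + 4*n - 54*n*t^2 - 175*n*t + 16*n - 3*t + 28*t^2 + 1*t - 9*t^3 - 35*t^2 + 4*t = -36*n^3 - 28*n^2 + 8*n - 9*t^3 + t^2*(-54*n - 7) + t*(-81*n^2 - 35*n + 2)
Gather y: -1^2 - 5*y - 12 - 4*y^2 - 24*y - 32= -4*y^2 - 29*y - 45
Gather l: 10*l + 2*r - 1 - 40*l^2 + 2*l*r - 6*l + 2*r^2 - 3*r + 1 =-40*l^2 + l*(2*r + 4) + 2*r^2 - r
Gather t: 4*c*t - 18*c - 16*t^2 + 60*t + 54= -18*c - 16*t^2 + t*(4*c + 60) + 54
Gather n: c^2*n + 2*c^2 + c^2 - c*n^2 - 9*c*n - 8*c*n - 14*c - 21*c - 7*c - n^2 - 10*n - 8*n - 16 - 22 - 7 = 3*c^2 - 42*c + n^2*(-c - 1) + n*(c^2 - 17*c - 18) - 45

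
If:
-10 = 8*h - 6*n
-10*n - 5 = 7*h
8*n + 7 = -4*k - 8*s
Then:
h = -65/61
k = -2*s - 547/244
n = 15/61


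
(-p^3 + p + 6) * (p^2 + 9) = -p^5 - 8*p^3 + 6*p^2 + 9*p + 54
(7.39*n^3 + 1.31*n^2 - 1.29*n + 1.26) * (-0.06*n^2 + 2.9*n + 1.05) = -0.4434*n^5 + 21.3524*n^4 + 11.6359*n^3 - 2.4411*n^2 + 2.2995*n + 1.323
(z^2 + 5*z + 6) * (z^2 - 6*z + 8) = z^4 - z^3 - 16*z^2 + 4*z + 48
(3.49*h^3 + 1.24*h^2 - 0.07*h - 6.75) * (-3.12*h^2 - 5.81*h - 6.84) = -10.8888*h^5 - 24.1457*h^4 - 30.8576*h^3 + 12.9851*h^2 + 39.6963*h + 46.17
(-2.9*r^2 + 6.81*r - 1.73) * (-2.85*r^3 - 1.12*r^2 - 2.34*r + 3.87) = 8.265*r^5 - 16.1605*r^4 + 4.0893*r^3 - 25.2208*r^2 + 30.4029*r - 6.6951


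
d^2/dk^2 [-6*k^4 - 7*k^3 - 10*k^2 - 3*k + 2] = -72*k^2 - 42*k - 20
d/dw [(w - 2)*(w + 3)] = 2*w + 1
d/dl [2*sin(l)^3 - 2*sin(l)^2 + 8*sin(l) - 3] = 2*(3*sin(l)^2 - 2*sin(l) + 4)*cos(l)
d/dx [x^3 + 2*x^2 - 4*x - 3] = 3*x^2 + 4*x - 4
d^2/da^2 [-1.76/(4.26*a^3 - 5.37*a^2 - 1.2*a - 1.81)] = ((44.9856*a - 18.9024)*(-4.26*a^3 + 5.37*a^2 + 1.2*a + 1.81) + 1.76*(-25.56*a^2 + 21.48*a + 2.4)*(-12.78*a^2 + 10.74*a + 1.2))/(-4.26*a^3 + 5.37*a^2 + 1.2*a + 1.81)^3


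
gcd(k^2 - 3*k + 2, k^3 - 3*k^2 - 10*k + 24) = k - 2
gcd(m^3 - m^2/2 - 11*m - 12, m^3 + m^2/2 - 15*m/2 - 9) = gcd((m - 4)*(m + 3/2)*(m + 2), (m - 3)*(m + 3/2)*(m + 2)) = m^2 + 7*m/2 + 3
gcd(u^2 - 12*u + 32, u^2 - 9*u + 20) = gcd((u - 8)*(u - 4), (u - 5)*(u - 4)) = u - 4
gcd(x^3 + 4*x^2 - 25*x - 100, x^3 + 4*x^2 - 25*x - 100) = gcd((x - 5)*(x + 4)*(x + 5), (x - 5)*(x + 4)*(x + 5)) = x^3 + 4*x^2 - 25*x - 100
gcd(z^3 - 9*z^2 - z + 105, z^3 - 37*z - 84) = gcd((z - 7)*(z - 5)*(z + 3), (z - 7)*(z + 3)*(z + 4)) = z^2 - 4*z - 21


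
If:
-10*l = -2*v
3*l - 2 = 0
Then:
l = 2/3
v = 10/3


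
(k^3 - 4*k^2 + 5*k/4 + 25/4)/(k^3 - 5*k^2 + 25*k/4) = (k + 1)/k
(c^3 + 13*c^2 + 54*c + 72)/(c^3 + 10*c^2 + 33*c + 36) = (c + 6)/(c + 3)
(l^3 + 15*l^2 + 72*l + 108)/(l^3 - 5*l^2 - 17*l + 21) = (l^2 + 12*l + 36)/(l^2 - 8*l + 7)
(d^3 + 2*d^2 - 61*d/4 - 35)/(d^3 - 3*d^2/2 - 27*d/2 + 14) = (d + 5/2)/(d - 1)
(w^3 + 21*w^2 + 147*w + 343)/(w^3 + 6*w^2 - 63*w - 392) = (w + 7)/(w - 8)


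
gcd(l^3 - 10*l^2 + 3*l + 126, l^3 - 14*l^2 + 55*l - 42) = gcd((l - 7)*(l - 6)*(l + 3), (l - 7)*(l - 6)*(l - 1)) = l^2 - 13*l + 42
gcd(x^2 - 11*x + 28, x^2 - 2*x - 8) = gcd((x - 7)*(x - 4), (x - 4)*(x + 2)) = x - 4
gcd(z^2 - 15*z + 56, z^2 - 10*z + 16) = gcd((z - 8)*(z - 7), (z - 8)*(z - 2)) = z - 8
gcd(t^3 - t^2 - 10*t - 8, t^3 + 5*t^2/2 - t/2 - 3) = t + 2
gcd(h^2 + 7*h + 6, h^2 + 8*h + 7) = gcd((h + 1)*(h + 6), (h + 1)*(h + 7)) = h + 1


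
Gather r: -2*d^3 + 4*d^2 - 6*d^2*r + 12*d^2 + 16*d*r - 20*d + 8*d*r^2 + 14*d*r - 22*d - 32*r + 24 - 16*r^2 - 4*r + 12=-2*d^3 + 16*d^2 - 42*d + r^2*(8*d - 16) + r*(-6*d^2 + 30*d - 36) + 36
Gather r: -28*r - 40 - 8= -28*r - 48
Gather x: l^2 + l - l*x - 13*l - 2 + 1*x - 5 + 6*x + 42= l^2 - 12*l + x*(7 - l) + 35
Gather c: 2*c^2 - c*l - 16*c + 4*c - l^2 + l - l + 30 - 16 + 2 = 2*c^2 + c*(-l - 12) - l^2 + 16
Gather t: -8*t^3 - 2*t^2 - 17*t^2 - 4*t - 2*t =-8*t^3 - 19*t^2 - 6*t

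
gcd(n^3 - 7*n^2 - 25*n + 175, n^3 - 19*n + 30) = n + 5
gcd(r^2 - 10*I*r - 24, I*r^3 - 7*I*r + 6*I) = 1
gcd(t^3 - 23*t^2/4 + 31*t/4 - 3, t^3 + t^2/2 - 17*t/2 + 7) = t - 1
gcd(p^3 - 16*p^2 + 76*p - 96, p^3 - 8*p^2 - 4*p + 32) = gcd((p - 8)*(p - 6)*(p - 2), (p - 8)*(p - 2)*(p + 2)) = p^2 - 10*p + 16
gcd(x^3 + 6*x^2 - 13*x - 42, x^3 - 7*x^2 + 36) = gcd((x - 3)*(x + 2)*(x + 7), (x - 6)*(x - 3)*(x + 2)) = x^2 - x - 6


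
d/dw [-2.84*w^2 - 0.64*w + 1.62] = -5.68*w - 0.64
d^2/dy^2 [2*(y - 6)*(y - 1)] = 4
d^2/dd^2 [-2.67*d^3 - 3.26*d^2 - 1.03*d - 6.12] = -16.02*d - 6.52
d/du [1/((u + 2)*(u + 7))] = (-2*u - 9)/(u^4 + 18*u^3 + 109*u^2 + 252*u + 196)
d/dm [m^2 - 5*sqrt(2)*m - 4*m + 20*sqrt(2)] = 2*m - 5*sqrt(2) - 4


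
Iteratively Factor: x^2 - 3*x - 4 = (x - 4)*(x + 1)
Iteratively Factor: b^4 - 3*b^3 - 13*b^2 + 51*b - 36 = (b + 4)*(b^3 - 7*b^2 + 15*b - 9) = (b - 1)*(b + 4)*(b^2 - 6*b + 9) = (b - 3)*(b - 1)*(b + 4)*(b - 3)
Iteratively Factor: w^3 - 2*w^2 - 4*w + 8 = (w - 2)*(w^2 - 4) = (w - 2)^2*(w + 2)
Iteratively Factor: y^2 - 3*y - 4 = (y + 1)*(y - 4)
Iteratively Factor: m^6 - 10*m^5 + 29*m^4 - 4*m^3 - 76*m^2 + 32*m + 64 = (m + 1)*(m^5 - 11*m^4 + 40*m^3 - 44*m^2 - 32*m + 64) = (m - 4)*(m + 1)*(m^4 - 7*m^3 + 12*m^2 + 4*m - 16) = (m - 4)*(m + 1)^2*(m^3 - 8*m^2 + 20*m - 16) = (m - 4)*(m - 2)*(m + 1)^2*(m^2 - 6*m + 8) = (m - 4)*(m - 2)^2*(m + 1)^2*(m - 4)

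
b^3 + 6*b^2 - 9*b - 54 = (b - 3)*(b + 3)*(b + 6)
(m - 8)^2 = m^2 - 16*m + 64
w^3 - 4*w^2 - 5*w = w*(w - 5)*(w + 1)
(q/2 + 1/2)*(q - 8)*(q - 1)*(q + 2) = q^4/2 - 3*q^3 - 17*q^2/2 + 3*q + 8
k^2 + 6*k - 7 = (k - 1)*(k + 7)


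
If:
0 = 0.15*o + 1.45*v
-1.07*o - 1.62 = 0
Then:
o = -1.51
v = 0.16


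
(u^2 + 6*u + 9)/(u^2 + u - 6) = (u + 3)/(u - 2)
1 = 1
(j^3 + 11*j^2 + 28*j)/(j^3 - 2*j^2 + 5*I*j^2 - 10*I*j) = (j^2 + 11*j + 28)/(j^2 + j*(-2 + 5*I) - 10*I)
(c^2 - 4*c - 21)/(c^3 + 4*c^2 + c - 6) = (c - 7)/(c^2 + c - 2)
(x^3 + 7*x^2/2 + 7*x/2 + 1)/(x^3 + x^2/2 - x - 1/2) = (x + 2)/(x - 1)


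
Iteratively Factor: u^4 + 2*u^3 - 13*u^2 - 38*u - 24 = (u + 3)*(u^3 - u^2 - 10*u - 8) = (u - 4)*(u + 3)*(u^2 + 3*u + 2) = (u - 4)*(u + 2)*(u + 3)*(u + 1)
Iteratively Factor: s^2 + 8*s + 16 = (s + 4)*(s + 4)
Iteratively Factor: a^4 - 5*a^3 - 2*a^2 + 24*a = (a)*(a^3 - 5*a^2 - 2*a + 24) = a*(a - 3)*(a^2 - 2*a - 8) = a*(a - 3)*(a + 2)*(a - 4)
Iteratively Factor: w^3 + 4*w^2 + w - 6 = (w - 1)*(w^2 + 5*w + 6) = (w - 1)*(w + 3)*(w + 2)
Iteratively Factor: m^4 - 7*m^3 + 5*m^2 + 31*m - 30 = (m + 2)*(m^3 - 9*m^2 + 23*m - 15) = (m - 1)*(m + 2)*(m^2 - 8*m + 15) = (m - 5)*(m - 1)*(m + 2)*(m - 3)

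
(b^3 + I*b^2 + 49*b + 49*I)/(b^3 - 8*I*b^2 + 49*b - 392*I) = (b + I)/(b - 8*I)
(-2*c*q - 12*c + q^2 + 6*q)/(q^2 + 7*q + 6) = (-2*c + q)/(q + 1)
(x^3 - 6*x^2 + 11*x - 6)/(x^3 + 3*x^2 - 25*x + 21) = (x - 2)/(x + 7)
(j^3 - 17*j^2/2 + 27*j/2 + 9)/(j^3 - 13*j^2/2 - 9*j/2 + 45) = (2*j + 1)/(2*j + 5)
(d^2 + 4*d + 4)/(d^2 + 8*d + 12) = (d + 2)/(d + 6)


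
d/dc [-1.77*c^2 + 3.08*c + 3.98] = 3.08 - 3.54*c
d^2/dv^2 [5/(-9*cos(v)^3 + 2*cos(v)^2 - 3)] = 5*(-(1 - cos(4*v))*(27*cos(v) - 4)^2 + (-27*cos(v) + 16*cos(2*v) - 81*cos(3*v))*(9*cos(v)^3 - 2*cos(v)^2 + 3))/(4*(9*cos(v)^3 - 2*cos(v)^2 + 3)^3)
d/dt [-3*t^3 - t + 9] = -9*t^2 - 1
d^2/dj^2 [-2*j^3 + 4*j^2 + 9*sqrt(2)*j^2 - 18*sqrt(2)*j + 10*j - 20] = -12*j + 8 + 18*sqrt(2)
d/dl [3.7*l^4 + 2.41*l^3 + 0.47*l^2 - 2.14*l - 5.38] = 14.8*l^3 + 7.23*l^2 + 0.94*l - 2.14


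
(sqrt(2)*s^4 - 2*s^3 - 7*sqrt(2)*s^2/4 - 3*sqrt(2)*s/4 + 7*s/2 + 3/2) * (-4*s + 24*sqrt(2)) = -4*sqrt(2)*s^5 + 56*s^4 - 41*sqrt(2)*s^3 - 98*s^2 + 3*sqrt(2)*s^2 - 42*s + 84*sqrt(2)*s + 36*sqrt(2)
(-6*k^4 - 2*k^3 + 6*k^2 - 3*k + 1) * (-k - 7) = 6*k^5 + 44*k^4 + 8*k^3 - 39*k^2 + 20*k - 7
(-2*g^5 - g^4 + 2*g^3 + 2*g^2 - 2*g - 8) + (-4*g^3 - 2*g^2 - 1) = -2*g^5 - g^4 - 2*g^3 - 2*g - 9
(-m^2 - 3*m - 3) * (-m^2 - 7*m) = m^4 + 10*m^3 + 24*m^2 + 21*m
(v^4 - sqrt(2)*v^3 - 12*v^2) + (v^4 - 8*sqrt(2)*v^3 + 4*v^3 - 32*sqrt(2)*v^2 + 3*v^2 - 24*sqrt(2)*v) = 2*v^4 - 9*sqrt(2)*v^3 + 4*v^3 - 32*sqrt(2)*v^2 - 9*v^2 - 24*sqrt(2)*v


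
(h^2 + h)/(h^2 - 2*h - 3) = h/(h - 3)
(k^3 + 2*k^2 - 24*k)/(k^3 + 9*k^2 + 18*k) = (k - 4)/(k + 3)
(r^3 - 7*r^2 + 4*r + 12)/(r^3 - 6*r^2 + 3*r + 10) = (r - 6)/(r - 5)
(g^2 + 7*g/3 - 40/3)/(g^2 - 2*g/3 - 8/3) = (-3*g^2 - 7*g + 40)/(-3*g^2 + 2*g + 8)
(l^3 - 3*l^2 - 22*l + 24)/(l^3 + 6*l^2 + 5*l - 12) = (l - 6)/(l + 3)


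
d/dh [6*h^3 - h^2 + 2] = 2*h*(9*h - 1)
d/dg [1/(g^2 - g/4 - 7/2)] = 4*(1 - 8*g)/(-4*g^2 + g + 14)^2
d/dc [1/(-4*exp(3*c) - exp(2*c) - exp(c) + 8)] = (12*exp(2*c) + 2*exp(c) + 1)*exp(c)/(4*exp(3*c) + exp(2*c) + exp(c) - 8)^2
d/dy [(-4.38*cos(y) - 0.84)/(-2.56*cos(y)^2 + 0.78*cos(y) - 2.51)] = (11.2128*cos(y)^2 + 4.3008*cos(y) - 11.649)*sin(y)/(6.5536*cos(y)^4 - 3.9936*cos(y)^3 + 13.4596*cos(y)^2 - 3.9156*cos(y) + 6.3001)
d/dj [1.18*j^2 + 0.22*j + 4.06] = 2.36*j + 0.22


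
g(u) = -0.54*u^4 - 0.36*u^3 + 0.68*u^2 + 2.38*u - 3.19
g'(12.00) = -3869.30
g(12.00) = -11696.23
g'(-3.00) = 46.90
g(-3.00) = -38.23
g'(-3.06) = 50.00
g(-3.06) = -41.14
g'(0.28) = 2.63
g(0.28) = -2.48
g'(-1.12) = 2.54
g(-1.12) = -5.35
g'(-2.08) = 14.32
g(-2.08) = -12.07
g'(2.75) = -46.97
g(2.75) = -29.87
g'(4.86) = -264.47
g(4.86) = -318.14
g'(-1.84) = 9.68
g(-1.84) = -9.21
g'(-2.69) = 32.95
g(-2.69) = -25.94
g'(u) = -2.16*u^3 - 1.08*u^2 + 1.36*u + 2.38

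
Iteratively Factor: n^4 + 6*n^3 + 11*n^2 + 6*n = (n + 1)*(n^3 + 5*n^2 + 6*n) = (n + 1)*(n + 2)*(n^2 + 3*n) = n*(n + 1)*(n + 2)*(n + 3)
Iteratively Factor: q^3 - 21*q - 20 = (q + 1)*(q^2 - q - 20) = (q - 5)*(q + 1)*(q + 4)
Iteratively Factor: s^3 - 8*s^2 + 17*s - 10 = (s - 5)*(s^2 - 3*s + 2) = (s - 5)*(s - 1)*(s - 2)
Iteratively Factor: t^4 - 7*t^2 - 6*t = (t + 1)*(t^3 - t^2 - 6*t) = (t - 3)*(t + 1)*(t^2 + 2*t) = t*(t - 3)*(t + 1)*(t + 2)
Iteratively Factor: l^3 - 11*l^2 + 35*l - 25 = (l - 5)*(l^2 - 6*l + 5) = (l - 5)^2*(l - 1)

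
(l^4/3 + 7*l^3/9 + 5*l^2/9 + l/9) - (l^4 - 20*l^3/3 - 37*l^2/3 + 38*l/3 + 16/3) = -2*l^4/3 + 67*l^3/9 + 116*l^2/9 - 113*l/9 - 16/3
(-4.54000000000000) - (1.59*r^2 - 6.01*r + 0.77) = -1.59*r^2 + 6.01*r - 5.31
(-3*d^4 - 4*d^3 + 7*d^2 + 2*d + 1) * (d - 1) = -3*d^5 - d^4 + 11*d^3 - 5*d^2 - d - 1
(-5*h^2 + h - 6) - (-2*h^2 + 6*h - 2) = -3*h^2 - 5*h - 4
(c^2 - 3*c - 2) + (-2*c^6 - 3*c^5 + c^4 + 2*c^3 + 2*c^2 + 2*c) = -2*c^6 - 3*c^5 + c^4 + 2*c^3 + 3*c^2 - c - 2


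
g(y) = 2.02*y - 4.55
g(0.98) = -2.57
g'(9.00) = 2.02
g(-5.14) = -14.93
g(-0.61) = -5.78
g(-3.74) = -12.10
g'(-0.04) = 2.02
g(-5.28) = -15.22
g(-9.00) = -22.73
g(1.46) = -1.60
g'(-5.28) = 2.02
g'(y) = 2.02000000000000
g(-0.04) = -4.63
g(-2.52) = -9.64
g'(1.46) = 2.02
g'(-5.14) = 2.02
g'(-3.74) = 2.02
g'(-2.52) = 2.02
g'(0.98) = 2.02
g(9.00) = 13.63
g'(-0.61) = 2.02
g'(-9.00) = 2.02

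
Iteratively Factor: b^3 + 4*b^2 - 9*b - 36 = (b - 3)*(b^2 + 7*b + 12) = (b - 3)*(b + 3)*(b + 4)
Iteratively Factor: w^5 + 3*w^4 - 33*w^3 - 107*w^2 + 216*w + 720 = (w + 4)*(w^4 - w^3 - 29*w^2 + 9*w + 180) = (w + 4)^2*(w^3 - 5*w^2 - 9*w + 45) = (w - 5)*(w + 4)^2*(w^2 - 9) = (w - 5)*(w - 3)*(w + 4)^2*(w + 3)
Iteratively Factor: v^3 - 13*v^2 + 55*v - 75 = (v - 3)*(v^2 - 10*v + 25) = (v - 5)*(v - 3)*(v - 5)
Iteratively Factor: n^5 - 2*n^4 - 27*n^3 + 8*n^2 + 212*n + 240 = (n - 4)*(n^4 + 2*n^3 - 19*n^2 - 68*n - 60) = (n - 4)*(n + 2)*(n^3 - 19*n - 30) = (n - 5)*(n - 4)*(n + 2)*(n^2 + 5*n + 6) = (n - 5)*(n - 4)*(n + 2)*(n + 3)*(n + 2)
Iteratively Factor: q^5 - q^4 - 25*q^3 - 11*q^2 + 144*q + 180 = (q + 3)*(q^4 - 4*q^3 - 13*q^2 + 28*q + 60) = (q + 2)*(q + 3)*(q^3 - 6*q^2 - q + 30) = (q + 2)^2*(q + 3)*(q^2 - 8*q + 15) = (q - 5)*(q + 2)^2*(q + 3)*(q - 3)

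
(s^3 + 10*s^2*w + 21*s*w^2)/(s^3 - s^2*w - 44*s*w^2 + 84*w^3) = s*(s + 3*w)/(s^2 - 8*s*w + 12*w^2)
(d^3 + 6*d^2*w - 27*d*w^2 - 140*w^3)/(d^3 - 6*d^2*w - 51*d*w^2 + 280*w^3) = (-d - 4*w)/(-d + 8*w)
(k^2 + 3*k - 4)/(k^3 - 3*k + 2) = (k + 4)/(k^2 + k - 2)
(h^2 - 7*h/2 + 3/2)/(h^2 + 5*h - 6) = (2*h^2 - 7*h + 3)/(2*(h^2 + 5*h - 6))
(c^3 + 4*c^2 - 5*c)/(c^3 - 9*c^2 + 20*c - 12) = c*(c + 5)/(c^2 - 8*c + 12)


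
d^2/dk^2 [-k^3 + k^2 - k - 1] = 2 - 6*k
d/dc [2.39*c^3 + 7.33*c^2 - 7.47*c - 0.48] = 7.17*c^2 + 14.66*c - 7.47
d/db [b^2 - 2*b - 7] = 2*b - 2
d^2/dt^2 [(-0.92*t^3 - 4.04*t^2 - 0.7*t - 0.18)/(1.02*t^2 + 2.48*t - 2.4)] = (8.88178419700125e-16*t^5 - 7.105427357601e-15*t^4 + 3.16155199999997*t^3 - 27.608112*t^2 - 44.808768*t - 57.969024)/(1.061208*t^6 + 7.740576*t^5 + 11.329344*t^4 - 21.173248*t^3 - 26.65728*t^2 + 42.8544*t - 13.824)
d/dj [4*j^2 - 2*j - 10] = 8*j - 2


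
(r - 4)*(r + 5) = r^2 + r - 20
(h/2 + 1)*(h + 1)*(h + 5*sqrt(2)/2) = h^3/2 + 3*h^2/2 + 5*sqrt(2)*h^2/4 + h + 15*sqrt(2)*h/4 + 5*sqrt(2)/2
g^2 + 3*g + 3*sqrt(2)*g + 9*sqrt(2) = (g + 3)*(g + 3*sqrt(2))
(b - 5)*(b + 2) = b^2 - 3*b - 10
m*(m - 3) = m^2 - 3*m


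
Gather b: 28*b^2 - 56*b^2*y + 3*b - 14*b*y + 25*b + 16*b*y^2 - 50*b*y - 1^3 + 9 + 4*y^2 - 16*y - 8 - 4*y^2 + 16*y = b^2*(28 - 56*y) + b*(16*y^2 - 64*y + 28)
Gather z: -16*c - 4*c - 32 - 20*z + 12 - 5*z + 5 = -20*c - 25*z - 15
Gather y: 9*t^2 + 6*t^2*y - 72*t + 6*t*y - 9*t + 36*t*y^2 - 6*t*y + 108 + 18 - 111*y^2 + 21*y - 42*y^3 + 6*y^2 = 9*t^2 - 81*t - 42*y^3 + y^2*(36*t - 105) + y*(6*t^2 + 21) + 126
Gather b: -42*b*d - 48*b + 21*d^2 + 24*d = b*(-42*d - 48) + 21*d^2 + 24*d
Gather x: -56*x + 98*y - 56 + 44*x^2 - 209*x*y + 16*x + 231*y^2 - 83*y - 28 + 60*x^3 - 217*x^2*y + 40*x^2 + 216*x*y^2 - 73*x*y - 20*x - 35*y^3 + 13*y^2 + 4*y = 60*x^3 + x^2*(84 - 217*y) + x*(216*y^2 - 282*y - 60) - 35*y^3 + 244*y^2 + 19*y - 84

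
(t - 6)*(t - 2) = t^2 - 8*t + 12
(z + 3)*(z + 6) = z^2 + 9*z + 18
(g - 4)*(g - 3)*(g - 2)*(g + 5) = g^4 - 4*g^3 - 19*g^2 + 106*g - 120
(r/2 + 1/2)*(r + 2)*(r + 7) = r^3/2 + 5*r^2 + 23*r/2 + 7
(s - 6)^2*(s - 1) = s^3 - 13*s^2 + 48*s - 36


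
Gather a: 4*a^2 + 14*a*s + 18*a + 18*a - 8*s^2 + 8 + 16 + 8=4*a^2 + a*(14*s + 36) - 8*s^2 + 32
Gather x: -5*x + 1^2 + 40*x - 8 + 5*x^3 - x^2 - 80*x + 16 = 5*x^3 - x^2 - 45*x + 9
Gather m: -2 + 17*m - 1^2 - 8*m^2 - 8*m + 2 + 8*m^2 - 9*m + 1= 0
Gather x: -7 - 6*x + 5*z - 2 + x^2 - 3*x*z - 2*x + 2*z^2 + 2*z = x^2 + x*(-3*z - 8) + 2*z^2 + 7*z - 9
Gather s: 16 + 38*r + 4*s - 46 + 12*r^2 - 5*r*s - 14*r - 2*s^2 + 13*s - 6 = 12*r^2 + 24*r - 2*s^2 + s*(17 - 5*r) - 36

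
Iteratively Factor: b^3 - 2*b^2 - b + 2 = (b - 2)*(b^2 - 1) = (b - 2)*(b - 1)*(b + 1)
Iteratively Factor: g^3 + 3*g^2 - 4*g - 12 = (g + 3)*(g^2 - 4) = (g + 2)*(g + 3)*(g - 2)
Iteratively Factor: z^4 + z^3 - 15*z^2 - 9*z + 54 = (z + 3)*(z^3 - 2*z^2 - 9*z + 18) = (z + 3)^2*(z^2 - 5*z + 6) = (z - 3)*(z + 3)^2*(z - 2)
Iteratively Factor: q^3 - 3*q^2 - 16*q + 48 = (q - 3)*(q^2 - 16) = (q - 4)*(q - 3)*(q + 4)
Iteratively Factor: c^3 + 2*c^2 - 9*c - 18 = (c + 2)*(c^2 - 9) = (c + 2)*(c + 3)*(c - 3)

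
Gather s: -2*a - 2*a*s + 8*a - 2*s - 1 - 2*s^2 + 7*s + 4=6*a - 2*s^2 + s*(5 - 2*a) + 3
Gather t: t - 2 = t - 2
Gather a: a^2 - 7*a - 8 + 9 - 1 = a^2 - 7*a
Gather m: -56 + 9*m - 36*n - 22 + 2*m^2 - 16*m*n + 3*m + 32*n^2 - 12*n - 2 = 2*m^2 + m*(12 - 16*n) + 32*n^2 - 48*n - 80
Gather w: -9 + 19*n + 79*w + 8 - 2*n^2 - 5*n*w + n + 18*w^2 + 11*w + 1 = -2*n^2 + 20*n + 18*w^2 + w*(90 - 5*n)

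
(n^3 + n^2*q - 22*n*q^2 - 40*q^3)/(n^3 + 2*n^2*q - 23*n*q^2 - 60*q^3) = (n + 2*q)/(n + 3*q)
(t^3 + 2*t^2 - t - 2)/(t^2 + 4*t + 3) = (t^2 + t - 2)/(t + 3)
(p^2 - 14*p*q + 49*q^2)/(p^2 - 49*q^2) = (p - 7*q)/(p + 7*q)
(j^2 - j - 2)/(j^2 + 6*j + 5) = (j - 2)/(j + 5)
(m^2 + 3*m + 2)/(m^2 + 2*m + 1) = (m + 2)/(m + 1)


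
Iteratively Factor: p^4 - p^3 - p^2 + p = (p - 1)*(p^3 - p) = p*(p - 1)*(p^2 - 1) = p*(p - 1)*(p + 1)*(p - 1)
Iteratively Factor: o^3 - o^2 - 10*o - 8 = (o - 4)*(o^2 + 3*o + 2) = (o - 4)*(o + 1)*(o + 2)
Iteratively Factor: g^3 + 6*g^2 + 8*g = (g)*(g^2 + 6*g + 8) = g*(g + 2)*(g + 4)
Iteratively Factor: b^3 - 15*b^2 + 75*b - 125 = (b - 5)*(b^2 - 10*b + 25) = (b - 5)^2*(b - 5)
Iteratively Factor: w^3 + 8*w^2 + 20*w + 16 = (w + 2)*(w^2 + 6*w + 8) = (w + 2)*(w + 4)*(w + 2)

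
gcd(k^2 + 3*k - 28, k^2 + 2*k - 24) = k - 4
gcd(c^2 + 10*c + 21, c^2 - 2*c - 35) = 1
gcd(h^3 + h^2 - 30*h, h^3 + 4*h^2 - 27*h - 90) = h^2 + h - 30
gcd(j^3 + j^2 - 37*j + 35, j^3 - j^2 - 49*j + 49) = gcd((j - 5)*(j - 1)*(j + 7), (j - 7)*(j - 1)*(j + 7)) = j^2 + 6*j - 7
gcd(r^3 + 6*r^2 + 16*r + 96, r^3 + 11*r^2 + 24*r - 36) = r + 6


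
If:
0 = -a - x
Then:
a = -x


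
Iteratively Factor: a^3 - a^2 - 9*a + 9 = (a - 1)*(a^2 - 9) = (a - 1)*(a + 3)*(a - 3)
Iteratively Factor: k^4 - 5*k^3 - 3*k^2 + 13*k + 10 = (k - 5)*(k^3 - 3*k - 2) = (k - 5)*(k - 2)*(k^2 + 2*k + 1) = (k - 5)*(k - 2)*(k + 1)*(k + 1)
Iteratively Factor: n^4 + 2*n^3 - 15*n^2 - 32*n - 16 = (n + 1)*(n^3 + n^2 - 16*n - 16) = (n + 1)^2*(n^2 - 16) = (n - 4)*(n + 1)^2*(n + 4)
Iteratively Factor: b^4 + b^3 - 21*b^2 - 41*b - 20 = (b - 5)*(b^3 + 6*b^2 + 9*b + 4) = (b - 5)*(b + 4)*(b^2 + 2*b + 1) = (b - 5)*(b + 1)*(b + 4)*(b + 1)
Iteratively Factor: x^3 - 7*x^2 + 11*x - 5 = (x - 1)*(x^2 - 6*x + 5) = (x - 1)^2*(x - 5)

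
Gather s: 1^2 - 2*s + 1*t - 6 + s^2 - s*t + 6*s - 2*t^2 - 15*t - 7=s^2 + s*(4 - t) - 2*t^2 - 14*t - 12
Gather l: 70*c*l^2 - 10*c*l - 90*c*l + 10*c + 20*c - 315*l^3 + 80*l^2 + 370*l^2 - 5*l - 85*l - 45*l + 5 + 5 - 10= 30*c - 315*l^3 + l^2*(70*c + 450) + l*(-100*c - 135)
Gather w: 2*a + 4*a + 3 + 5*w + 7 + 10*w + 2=6*a + 15*w + 12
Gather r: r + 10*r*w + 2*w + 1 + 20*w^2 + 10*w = r*(10*w + 1) + 20*w^2 + 12*w + 1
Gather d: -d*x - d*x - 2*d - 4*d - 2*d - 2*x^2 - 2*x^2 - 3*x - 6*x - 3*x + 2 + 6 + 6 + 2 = d*(-2*x - 8) - 4*x^2 - 12*x + 16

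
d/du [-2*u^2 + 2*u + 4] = 2 - 4*u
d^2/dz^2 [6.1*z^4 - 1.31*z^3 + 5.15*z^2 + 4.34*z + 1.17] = 73.2*z^2 - 7.86*z + 10.3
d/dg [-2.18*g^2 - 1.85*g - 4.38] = -4.36*g - 1.85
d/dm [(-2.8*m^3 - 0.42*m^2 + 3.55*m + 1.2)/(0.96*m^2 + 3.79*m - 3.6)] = (-2.688*m^4 - 21.224*m^3 + 25.2402*m^2 + 0.720000000000001*m - 17.328)/(0.9216*m^4 + 7.2768*m^3 + 7.4521*m^2 - 27.288*m + 12.96)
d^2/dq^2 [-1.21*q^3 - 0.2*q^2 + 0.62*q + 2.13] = -7.26*q - 0.4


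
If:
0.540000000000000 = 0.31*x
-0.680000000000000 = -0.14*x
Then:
No Solution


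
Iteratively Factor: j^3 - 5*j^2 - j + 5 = (j - 1)*(j^2 - 4*j - 5) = (j - 1)*(j + 1)*(j - 5)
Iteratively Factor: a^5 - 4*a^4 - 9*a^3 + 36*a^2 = (a)*(a^4 - 4*a^3 - 9*a^2 + 36*a) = a*(a - 3)*(a^3 - a^2 - 12*a) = a^2*(a - 3)*(a^2 - a - 12) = a^2*(a - 3)*(a + 3)*(a - 4)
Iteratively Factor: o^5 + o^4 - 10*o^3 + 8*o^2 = (o)*(o^4 + o^3 - 10*o^2 + 8*o) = o^2*(o^3 + o^2 - 10*o + 8) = o^2*(o + 4)*(o^2 - 3*o + 2) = o^2*(o - 1)*(o + 4)*(o - 2)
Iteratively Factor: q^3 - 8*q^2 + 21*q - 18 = (q - 3)*(q^2 - 5*q + 6) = (q - 3)^2*(q - 2)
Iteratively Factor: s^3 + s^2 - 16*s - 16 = (s + 4)*(s^2 - 3*s - 4) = (s + 1)*(s + 4)*(s - 4)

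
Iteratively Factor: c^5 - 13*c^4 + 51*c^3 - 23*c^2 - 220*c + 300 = (c + 2)*(c^4 - 15*c^3 + 81*c^2 - 185*c + 150) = (c - 5)*(c + 2)*(c^3 - 10*c^2 + 31*c - 30) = (c - 5)*(c - 3)*(c + 2)*(c^2 - 7*c + 10) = (c - 5)*(c - 3)*(c - 2)*(c + 2)*(c - 5)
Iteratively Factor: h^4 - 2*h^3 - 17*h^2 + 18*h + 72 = (h + 3)*(h^3 - 5*h^2 - 2*h + 24) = (h + 2)*(h + 3)*(h^2 - 7*h + 12) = (h - 4)*(h + 2)*(h + 3)*(h - 3)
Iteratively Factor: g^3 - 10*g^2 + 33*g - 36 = (g - 3)*(g^2 - 7*g + 12) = (g - 3)^2*(g - 4)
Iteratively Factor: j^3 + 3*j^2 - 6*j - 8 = (j + 1)*(j^2 + 2*j - 8) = (j - 2)*(j + 1)*(j + 4)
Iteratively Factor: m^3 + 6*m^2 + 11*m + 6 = (m + 1)*(m^2 + 5*m + 6) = (m + 1)*(m + 2)*(m + 3)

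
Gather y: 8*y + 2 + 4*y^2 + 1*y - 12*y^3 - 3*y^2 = -12*y^3 + y^2 + 9*y + 2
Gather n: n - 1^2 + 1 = n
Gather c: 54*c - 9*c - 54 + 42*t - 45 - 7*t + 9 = 45*c + 35*t - 90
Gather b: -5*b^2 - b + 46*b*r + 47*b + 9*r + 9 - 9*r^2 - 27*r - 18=-5*b^2 + b*(46*r + 46) - 9*r^2 - 18*r - 9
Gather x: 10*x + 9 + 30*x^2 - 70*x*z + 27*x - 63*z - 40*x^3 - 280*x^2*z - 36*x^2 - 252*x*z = -40*x^3 + x^2*(-280*z - 6) + x*(37 - 322*z) - 63*z + 9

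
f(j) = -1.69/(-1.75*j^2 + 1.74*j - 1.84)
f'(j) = -1.69*(3.5*j - 1.74)/(-1.75*j^2 + 1.74*j - 1.84)^2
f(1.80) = 0.39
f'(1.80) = -0.40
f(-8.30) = 0.01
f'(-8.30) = 0.00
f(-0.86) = 0.36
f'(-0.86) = 0.37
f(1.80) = 0.39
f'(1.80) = -0.40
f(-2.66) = 0.09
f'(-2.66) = 0.05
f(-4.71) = 0.03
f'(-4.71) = 0.01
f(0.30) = 1.15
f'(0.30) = 0.54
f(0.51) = 1.20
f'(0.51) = -0.04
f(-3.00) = 0.07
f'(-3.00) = 0.04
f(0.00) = 0.92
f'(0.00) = 0.87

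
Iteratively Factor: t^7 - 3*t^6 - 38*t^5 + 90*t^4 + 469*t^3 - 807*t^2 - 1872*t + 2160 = (t - 3)*(t^6 - 38*t^4 - 24*t^3 + 397*t^2 + 384*t - 720) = (t - 3)*(t + 3)*(t^5 - 3*t^4 - 29*t^3 + 63*t^2 + 208*t - 240) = (t - 3)*(t - 1)*(t + 3)*(t^4 - 2*t^3 - 31*t^2 + 32*t + 240) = (t - 5)*(t - 3)*(t - 1)*(t + 3)*(t^3 + 3*t^2 - 16*t - 48) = (t - 5)*(t - 3)*(t - 1)*(t + 3)*(t + 4)*(t^2 - t - 12) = (t - 5)*(t - 4)*(t - 3)*(t - 1)*(t + 3)*(t + 4)*(t + 3)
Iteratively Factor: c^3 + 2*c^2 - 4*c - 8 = (c - 2)*(c^2 + 4*c + 4) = (c - 2)*(c + 2)*(c + 2)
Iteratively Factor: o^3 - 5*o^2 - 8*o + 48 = (o + 3)*(o^2 - 8*o + 16) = (o - 4)*(o + 3)*(o - 4)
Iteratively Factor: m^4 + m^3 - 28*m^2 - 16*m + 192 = (m - 3)*(m^3 + 4*m^2 - 16*m - 64) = (m - 3)*(m + 4)*(m^2 - 16) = (m - 4)*(m - 3)*(m + 4)*(m + 4)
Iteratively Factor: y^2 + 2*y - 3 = (y - 1)*(y + 3)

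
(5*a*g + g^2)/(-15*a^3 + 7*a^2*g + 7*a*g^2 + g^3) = g/(-3*a^2 + 2*a*g + g^2)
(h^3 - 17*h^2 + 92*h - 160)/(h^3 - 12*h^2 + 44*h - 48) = (h^2 - 13*h + 40)/(h^2 - 8*h + 12)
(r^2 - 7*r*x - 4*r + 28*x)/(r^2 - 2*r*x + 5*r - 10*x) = (r^2 - 7*r*x - 4*r + 28*x)/(r^2 - 2*r*x + 5*r - 10*x)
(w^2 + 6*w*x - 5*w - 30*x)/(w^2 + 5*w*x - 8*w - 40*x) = (w^2 + 6*w*x - 5*w - 30*x)/(w^2 + 5*w*x - 8*w - 40*x)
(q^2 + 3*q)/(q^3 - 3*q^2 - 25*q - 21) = q/(q^2 - 6*q - 7)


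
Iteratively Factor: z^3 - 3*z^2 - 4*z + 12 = (z + 2)*(z^2 - 5*z + 6) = (z - 3)*(z + 2)*(z - 2)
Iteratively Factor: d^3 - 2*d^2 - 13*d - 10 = (d - 5)*(d^2 + 3*d + 2) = (d - 5)*(d + 1)*(d + 2)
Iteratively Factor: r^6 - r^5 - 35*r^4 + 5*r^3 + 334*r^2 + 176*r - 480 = (r - 5)*(r^5 + 4*r^4 - 15*r^3 - 70*r^2 - 16*r + 96) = (r - 5)*(r + 4)*(r^4 - 15*r^2 - 10*r + 24) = (r - 5)*(r - 4)*(r + 4)*(r^3 + 4*r^2 + r - 6) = (r - 5)*(r - 4)*(r - 1)*(r + 4)*(r^2 + 5*r + 6) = (r - 5)*(r - 4)*(r - 1)*(r + 2)*(r + 4)*(r + 3)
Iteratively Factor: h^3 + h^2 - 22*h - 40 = (h + 4)*(h^2 - 3*h - 10) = (h + 2)*(h + 4)*(h - 5)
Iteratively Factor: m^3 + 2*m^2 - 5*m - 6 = (m + 3)*(m^2 - m - 2) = (m - 2)*(m + 3)*(m + 1)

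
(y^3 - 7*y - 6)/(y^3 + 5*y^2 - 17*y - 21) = (y + 2)/(y + 7)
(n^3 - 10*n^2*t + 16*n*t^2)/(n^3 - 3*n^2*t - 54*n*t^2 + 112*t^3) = n/(n + 7*t)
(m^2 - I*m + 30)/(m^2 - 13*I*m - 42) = (m + 5*I)/(m - 7*I)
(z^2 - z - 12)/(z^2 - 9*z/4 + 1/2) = 4*(z^2 - z - 12)/(4*z^2 - 9*z + 2)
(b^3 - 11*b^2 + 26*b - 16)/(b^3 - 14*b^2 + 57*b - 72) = (b^2 - 3*b + 2)/(b^2 - 6*b + 9)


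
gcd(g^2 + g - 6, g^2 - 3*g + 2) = g - 2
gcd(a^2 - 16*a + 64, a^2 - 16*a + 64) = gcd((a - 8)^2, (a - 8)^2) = a^2 - 16*a + 64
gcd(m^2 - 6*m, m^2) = m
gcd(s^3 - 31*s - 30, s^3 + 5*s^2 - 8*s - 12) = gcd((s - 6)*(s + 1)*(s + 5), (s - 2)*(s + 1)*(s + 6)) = s + 1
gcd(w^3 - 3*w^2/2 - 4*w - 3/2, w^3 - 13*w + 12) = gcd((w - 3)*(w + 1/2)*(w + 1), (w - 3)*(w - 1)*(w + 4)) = w - 3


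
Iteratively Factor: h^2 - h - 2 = (h - 2)*(h + 1)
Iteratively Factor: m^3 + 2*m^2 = (m + 2)*(m^2) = m*(m + 2)*(m)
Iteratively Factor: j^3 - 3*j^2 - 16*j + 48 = (j + 4)*(j^2 - 7*j + 12) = (j - 4)*(j + 4)*(j - 3)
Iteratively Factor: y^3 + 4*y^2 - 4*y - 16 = (y + 2)*(y^2 + 2*y - 8) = (y + 2)*(y + 4)*(y - 2)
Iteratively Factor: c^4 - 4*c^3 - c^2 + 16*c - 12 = (c - 2)*(c^3 - 2*c^2 - 5*c + 6) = (c - 2)*(c - 1)*(c^2 - c - 6) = (c - 3)*(c - 2)*(c - 1)*(c + 2)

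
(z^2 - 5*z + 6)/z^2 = 1 - 5/z + 6/z^2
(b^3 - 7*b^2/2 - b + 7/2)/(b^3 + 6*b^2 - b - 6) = (b - 7/2)/(b + 6)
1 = 1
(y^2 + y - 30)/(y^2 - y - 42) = (y - 5)/(y - 7)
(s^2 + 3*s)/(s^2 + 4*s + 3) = s/(s + 1)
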